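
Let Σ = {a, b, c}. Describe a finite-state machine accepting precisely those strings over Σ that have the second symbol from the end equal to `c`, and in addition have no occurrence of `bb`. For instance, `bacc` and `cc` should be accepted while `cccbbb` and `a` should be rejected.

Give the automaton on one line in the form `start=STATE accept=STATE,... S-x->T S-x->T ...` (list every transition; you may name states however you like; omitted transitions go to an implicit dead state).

Handle the two conditions separately and then intersect. One (13 states) tracks the last 2 symbols read; the other (3 states) tracks partial matches of the forbidden pattern `bb`. Each combined state is a pair, one component from each; accept when both components accept. Equivalent product states are then merged.
With 7 states:
        a   b   c  
>  q0   q0  q1  q2 
   q1   q0  q3  q2 
   q2   q4  q5  q6 
   q3   q3  q3  q3 
 * q4   q0  q1  q2 
 * q5   q0  q3  q2 
 * q6   q4  q5  q6 
(> = start, * = accepting)

start=q0 accept=q4,q5,q6 q0-a->q0 q0-b->q1 q0-c->q2 q1-a->q0 q1-b->q3 q1-c->q2 q2-a->q4 q2-b->q5 q2-c->q6 q3-a->q3 q3-b->q3 q3-c->q3 q4-a->q0 q4-b->q1 q4-c->q2 q5-a->q0 q5-b->q3 q5-c->q2 q6-a->q4 q6-b->q5 q6-c->q6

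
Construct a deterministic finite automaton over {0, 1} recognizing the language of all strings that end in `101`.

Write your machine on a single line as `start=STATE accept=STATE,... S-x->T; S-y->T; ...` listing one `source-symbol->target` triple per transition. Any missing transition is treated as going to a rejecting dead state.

start=s0; accept=s3; s0-0->s0; s0-1->s1; s1-0->s2; s1-1->s1; s2-0->s0; s2-1->s3; s3-0->s2; s3-1->s1

Remember how much of `101` the current input suffix matches. State s0 means no match yet; s1 means the last symbol is `1`; s2 means the last 2 symbols are `10`; s3 means the last 3 symbols are `101`. Only s3 accepts. On a mismatch, fall back to the longest proper suffix that is still a prefix of `101`.
        0   1  
>  s0   s0  s1 
   s1   s2  s1 
   s2   s0  s3 
 * s3   s2  s1 
(> = start, * = accepting)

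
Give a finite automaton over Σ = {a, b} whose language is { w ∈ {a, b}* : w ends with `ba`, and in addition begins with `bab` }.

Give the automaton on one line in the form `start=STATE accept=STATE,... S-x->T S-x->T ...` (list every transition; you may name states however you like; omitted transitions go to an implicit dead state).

Handle the two conditions separately and then intersect. One (3 states) tracks how much of the suffix `ba` has currently been matched; the other (5 states) tracks whether the input so far still matches the prefix `bab`. Each combined state is a pair, one component from each; accept when both components accept. Minimizing collapses redundant product states.
7 states suffice.
        a   b  
>  q0   q1  q2 
   q1   q1  q1 
   q2   q3  q1 
   q3   q1  q4 
   q4   q5  q4 
 * q5   q6  q4 
   q6   q6  q4 
(> = start, * = accepting)

start=q0 accept=q5 q0-a->q1 q0-b->q2 q1-a->q1 q1-b->q1 q2-a->q3 q2-b->q1 q3-a->q1 q3-b->q4 q4-a->q5 q4-b->q4 q5-a->q6 q5-b->q4 q6-a->q6 q6-b->q4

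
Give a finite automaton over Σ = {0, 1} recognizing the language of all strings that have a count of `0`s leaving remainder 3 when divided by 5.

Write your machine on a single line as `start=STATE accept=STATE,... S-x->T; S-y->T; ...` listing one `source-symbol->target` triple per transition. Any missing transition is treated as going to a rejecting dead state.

Keep the running count of `0`s modulo 5: each `0` advances along the cycle S0 → S1 → S2 → S3 → S4 → S0 while other symbols loop. Accept at S3.
5 states suffice.
        0   1  
>  S0   S1  S0 
   S1   S2  S1 
   S2   S3  S2 
 * S3   S4  S3 
   S4   S0  S4 
(> = start, * = accepting)

start=S0; accept=S3; S0-0->S1; S0-1->S0; S1-0->S2; S1-1->S1; S2-0->S3; S2-1->S2; S3-0->S4; S3-1->S3; S4-0->S0; S4-1->S4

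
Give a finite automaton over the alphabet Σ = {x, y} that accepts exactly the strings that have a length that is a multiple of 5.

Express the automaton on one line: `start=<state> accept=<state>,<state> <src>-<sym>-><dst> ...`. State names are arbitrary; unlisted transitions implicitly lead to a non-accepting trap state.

Only the length mod 5 matters, so use a 5-cycle: from any state, every input symbol moves to the next state, wrapping S4 back to S0. Mark S0 accepting.
5 states suffice.
        x   y  
>* S0   S1  S1 
   S1   S2  S2 
   S2   S3  S3 
   S3   S4  S4 
   S4   S0  S0 
(> = start, * = accepting)

start=S0 accept=S0 S0-x->S1 S0-y->S1 S1-x->S2 S1-y->S2 S2-x->S3 S2-y->S3 S3-x->S4 S3-y->S4 S4-x->S0 S4-y->S0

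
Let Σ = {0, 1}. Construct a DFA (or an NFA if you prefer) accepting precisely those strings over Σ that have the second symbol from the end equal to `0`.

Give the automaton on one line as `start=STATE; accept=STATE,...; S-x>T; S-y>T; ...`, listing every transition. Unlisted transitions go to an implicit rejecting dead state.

Because acceptance depends on a position counted from the end, the machine has to buffer the most recent 2 symbols. Make each state the string of the last up-to-2 symbols read; on input `x` shift the window left and append `x`. Accept when the buffered window has length 2 and begins with `0`.
A 7-state machine:
        0   1  
>  s0   s1  s2 
   s1   s3  s4 
   s2   s5  s6 
 * s3   s3  s4 
 * s4   s5  s6 
   s5   s3  s4 
   s6   s5  s6 
(> = start, * = accepting)

start=s0; accept=s3,s4; s0-0>s1; s0-1>s2; s1-0>s3; s1-1>s4; s2-0>s5; s2-1>s6; s3-0>s3; s3-1>s4; s4-0>s5; s4-1>s6; s5-0>s3; s5-1>s4; s6-0>s5; s6-1>s6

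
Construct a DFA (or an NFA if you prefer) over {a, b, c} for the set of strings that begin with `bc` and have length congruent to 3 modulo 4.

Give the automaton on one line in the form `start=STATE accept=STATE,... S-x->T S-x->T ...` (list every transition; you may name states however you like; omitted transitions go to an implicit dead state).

Run two small machines in parallel and take their product. One (4 states) tracks whether the input so far still matches the prefix `bc`; the other (4 states) tracks the input length modulo 4. Each combined state is a pair, one component from each; accept when both components accept. Minimizing collapses redundant product states.
With 7 states:
        a   b   c  
>  q0   q1  q2  q1 
   q1   q1  q1  q1 
   q2   q1  q1  q3 
   q3   q4  q4  q4 
 * q4   q5  q5  q5 
   q5   q6  q6  q6 
   q6   q3  q3  q3 
(> = start, * = accepting)

start=q0 accept=q4 q0-a->q1 q0-b->q2 q0-c->q1 q1-a->q1 q1-b->q1 q1-c->q1 q2-a->q1 q2-b->q1 q2-c->q3 q3-a->q4 q3-b->q4 q3-c->q4 q4-a->q5 q4-b->q5 q4-c->q5 q5-a->q6 q5-b->q6 q5-c->q6 q6-a->q3 q6-b->q3 q6-c->q3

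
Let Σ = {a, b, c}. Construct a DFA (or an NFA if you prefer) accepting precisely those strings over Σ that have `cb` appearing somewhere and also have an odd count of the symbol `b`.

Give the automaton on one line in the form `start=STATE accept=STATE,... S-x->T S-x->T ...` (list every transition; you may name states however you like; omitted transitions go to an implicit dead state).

start=q0 accept=q4 q0-a->q0 q0-b->q1 q0-c->q2 q1-a->q1 q1-b->q0 q1-c->q3 q2-a->q0 q2-b->q4 q2-c->q2 q3-a->q1 q3-b->q5 q3-c->q3 q4-a->q4 q4-b->q5 q4-c->q4 q5-a->q5 q5-b->q4 q5-c->q5

Run two small machines in parallel and take their product. The first has 3 states tracking whether and how much of `cb` has been seen; the second has 2 states tracking the count of `b`s modulo 2. A product state is a pair (one from each), accepting exactly when both do.
With 6 states:
        a   b   c  
>  q0   q0  q1  q2 
   q1   q1  q0  q3 
   q2   q0  q4  q2 
   q3   q1  q5  q3 
 * q4   q4  q5  q4 
   q5   q5  q4  q5 
(> = start, * = accepting)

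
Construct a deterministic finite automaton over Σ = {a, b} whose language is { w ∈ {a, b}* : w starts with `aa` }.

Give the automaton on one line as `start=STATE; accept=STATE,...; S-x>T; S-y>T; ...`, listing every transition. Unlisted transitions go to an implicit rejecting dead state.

start=S0; accept=S2; S0-a>S1; S0-b>S3; S1-a>S2; S1-b>S3; S2-a>S2; S2-b>S2; S3-a>S3; S3-b>S3

Walk along `aa` while the input agrees: from S0 take `a` to S1, and so on. Any deviation drops to the rejecting sink S3. Once S2 is reached the prefix is confirmed and every continuation is accepted.
A 4-state machine:
        a   b  
>  S0   S1  S3 
   S1   S2  S3 
 * S2   S2  S2 
   S3   S3  S3 
(> = start, * = accepting)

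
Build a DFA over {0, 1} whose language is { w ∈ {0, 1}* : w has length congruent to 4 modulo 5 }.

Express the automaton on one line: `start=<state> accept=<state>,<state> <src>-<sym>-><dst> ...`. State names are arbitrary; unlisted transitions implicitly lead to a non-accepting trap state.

Count input length modulo 5: every symbol advances one step around the cycle q0 → q1 → q2 → q3 → q4 → q0. Accept at q4.
5 states suffice.
        0   1  
>  q0   q1  q1 
   q1   q2  q2 
   q2   q3  q3 
   q3   q4  q4 
 * q4   q0  q0 
(> = start, * = accepting)

start=q0 accept=q4 q0-0->q1 q0-1->q1 q1-0->q2 q1-1->q2 q2-0->q3 q2-1->q3 q3-0->q4 q3-1->q4 q4-0->q0 q4-1->q0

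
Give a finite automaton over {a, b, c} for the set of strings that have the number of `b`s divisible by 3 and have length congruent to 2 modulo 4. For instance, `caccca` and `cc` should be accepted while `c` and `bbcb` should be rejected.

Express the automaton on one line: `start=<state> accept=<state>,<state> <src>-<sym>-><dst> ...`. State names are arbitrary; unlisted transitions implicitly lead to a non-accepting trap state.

start=S0 accept=S3 S0-a->S1 S0-b->S2 S0-c->S1 S1-a->S3 S1-b->S4 S1-c->S3 S2-a->S4 S2-b->S5 S2-c->S4 S3-a->S6 S3-b->S7 S3-c->S6 S4-a->S7 S4-b->S8 S4-c->S7 S5-a->S8 S5-b->S6 S5-c->S8 S6-a->S0 S6-b->S9 S6-c->S0 S7-a->S9 S7-b->S10 S7-c->S9 S8-a->S10 S8-b->S0 S8-c->S10 S9-a->S2 S9-b->S11 S9-c->S2 S10-a->S11 S10-b->S1 S10-c->S11 S11-a->S5 S11-b->S3 S11-c->S5

Build one automaton per condition and run them in lockstep. One (3 states) tracks the count of `b`s modulo 3; the other (4 states) tracks the input length modulo 4. Each combined state is a pair, one component from each; accept when both components accept.
With 12 states:
          a    b    c  
>  S0     S1   S2   S1 
   S1     S3   S4   S3 
   S2     S4   S5   S4 
 * S3     S6   S7   S6 
   S4     S7   S8   S7 
   S5     S8   S6   S8 
   S6     S0   S9   S0 
   S7     S9  S10   S9 
   S8    S10   S0  S10 
   S9     S2  S11   S2 
   S10   S11   S1  S11 
   S11    S5   S3   S5 
(> = start, * = accepting)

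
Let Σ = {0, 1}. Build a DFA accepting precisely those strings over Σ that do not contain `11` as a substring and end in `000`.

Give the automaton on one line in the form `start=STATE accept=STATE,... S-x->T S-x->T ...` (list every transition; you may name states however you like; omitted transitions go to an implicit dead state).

start=s0 accept=s5 s0-0->s1 s0-1->s2 s1-0->s3 s1-1->s2 s2-0->s1 s2-1->s4 s3-0->s5 s3-1->s2 s4-0->s4 s4-1->s4 s5-0->s5 s5-1->s2

Handle the two conditions separately and then intersect. One (3 states) tracks partial matches of the forbidden pattern `11`; the other (4 states) tracks how much of the suffix `000` has currently been matched. Each combined state is a pair, one component from each; accept when both components accept. Minimizing collapses redundant product states.
A 6-state machine:
        0   1  
>  s0   s1  s2 
   s1   s3  s2 
   s2   s1  s4 
   s3   s5  s2 
   s4   s4  s4 
 * s5   s5  s2 
(> = start, * = accepting)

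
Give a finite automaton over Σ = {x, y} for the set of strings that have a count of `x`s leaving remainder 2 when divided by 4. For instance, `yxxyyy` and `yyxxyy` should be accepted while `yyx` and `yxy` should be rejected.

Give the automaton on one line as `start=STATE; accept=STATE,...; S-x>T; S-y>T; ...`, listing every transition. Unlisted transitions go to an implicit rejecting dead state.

Keep the running count of `x`s modulo 4: each `x` advances along the cycle S0 → S1 → S2 → S3 → S0 while other symbols loop. Accept at S2.
        x   y  
>  S0   S1  S0 
   S1   S2  S1 
 * S2   S3  S2 
   S3   S0  S3 
(> = start, * = accepting)

start=S0; accept=S2; S0-x>S1; S0-y>S0; S1-x>S2; S1-y>S1; S2-x>S3; S2-y>S2; S3-x>S0; S3-y>S3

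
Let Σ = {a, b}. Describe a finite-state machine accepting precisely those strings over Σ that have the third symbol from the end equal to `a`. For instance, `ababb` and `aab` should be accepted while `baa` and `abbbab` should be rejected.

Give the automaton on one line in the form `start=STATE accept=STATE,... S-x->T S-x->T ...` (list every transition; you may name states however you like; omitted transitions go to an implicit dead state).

start=q0 accept=q7,q8,q9,q10 q0-a->q1 q0-b->q2 q1-a->q3 q1-b->q4 q2-a->q5 q2-b->q6 q3-a->q7 q3-b->q8 q4-a->q9 q4-b->q10 q5-a->q11 q5-b->q12 q6-a->q13 q6-b->q14 q7-a->q7 q7-b->q8 q8-a->q9 q8-b->q10 q9-a->q11 q9-b->q12 q10-a->q13 q10-b->q14 q11-a->q7 q11-b->q8 q12-a->q9 q12-b->q10 q13-a->q11 q13-b->q12 q14-a->q13 q14-b->q14

A DFA must remember the last 3 symbols (since which symbol is third-to-last isn't known until the input ends). Use one state per possible window of the last ≤3 symbols; accept from those whose window starts with `a`.
15 states suffice.
          a    b  
>  q0     q1   q2 
   q1     q3   q4 
   q2     q5   q6 
   q3     q7   q8 
   q4     q9  q10 
   q5    q11  q12 
   q6    q13  q14 
 * q7     q7   q8 
 * q8     q9  q10 
 * q9    q11  q12 
 * q10   q13  q14 
   q11    q7   q8 
   q12    q9  q10 
   q13   q11  q12 
   q14   q13  q14 
(> = start, * = accepting)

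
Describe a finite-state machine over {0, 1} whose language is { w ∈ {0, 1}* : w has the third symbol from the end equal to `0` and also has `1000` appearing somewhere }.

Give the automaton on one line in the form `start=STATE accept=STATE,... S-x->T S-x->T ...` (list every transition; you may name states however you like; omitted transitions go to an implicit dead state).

start=q0 accept=q4,q5,q6,q7 q0-0->q0 q0-1->q1 q1-0->q2 q1-1->q1 q2-0->q3 q2-1->q1 q3-0->q4 q3-1->q1 q4-0->q4 q4-1->q5 q5-0->q6 q5-1->q7 q6-0->q8 q6-1->q9 q7-0->q10 q7-1->q11 q8-0->q4 q8-1->q5 q9-0->q6 q9-1->q7 q10-0->q8 q10-1->q9 q11-0->q10 q11-1->q11

Run two small machines in parallel and take their product. The first has 15 states tracking the last 3 symbols read; the second has 5 states tracking whether and how much of `1000` has been seen. A product state is a pair (one from each), accepting exactly when both do. Equivalent product states are then merged.
12 states suffice.
          0    1  
>  q0     q0   q1 
   q1     q2   q1 
   q2     q3   q1 
   q3     q4   q1 
 * q4     q4   q5 
 * q5     q6   q7 
 * q6     q8   q9 
 * q7    q10  q11 
   q8     q4   q5 
   q9     q6   q7 
   q10    q8   q9 
   q11   q10  q11 
(> = start, * = accepting)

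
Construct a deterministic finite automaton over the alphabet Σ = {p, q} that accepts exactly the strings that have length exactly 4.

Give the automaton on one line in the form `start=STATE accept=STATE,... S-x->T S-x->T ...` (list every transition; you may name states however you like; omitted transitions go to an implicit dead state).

start=S0 accept=S4 S0-p->S1 S0-q->S1 S1-p->S2 S1-q->S2 S2-p->S3 S2-q->S3 S3-p->S4 S3-q->S4 S4-p->S5 S4-q->S5 S5-p->S5 S5-q->S5

Count input length up to 5: every symbol moves from S0 toward S5, which means 'more than 4' and absorbs. Accept from {S4}.
A 6-state machine:
        p   q  
>  S0   S1  S1 
   S1   S2  S2 
   S2   S3  S3 
   S3   S4  S4 
 * S4   S5  S5 
   S5   S5  S5 
(> = start, * = accepting)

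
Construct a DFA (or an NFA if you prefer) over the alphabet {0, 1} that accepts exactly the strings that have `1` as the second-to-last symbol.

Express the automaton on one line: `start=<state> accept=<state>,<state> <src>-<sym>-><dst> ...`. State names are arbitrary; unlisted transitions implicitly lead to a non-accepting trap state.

start=q0 accept=q5,q6 q0-0->q1 q0-1->q2 q1-0->q3 q1-1->q4 q2-0->q5 q2-1->q6 q3-0->q3 q3-1->q4 q4-0->q5 q4-1->q6 q5-0->q3 q5-1->q4 q6-0->q5 q6-1->q6

A DFA must remember the last 2 symbols (since which symbol is second-to-last isn't known until the input ends). Use one state per possible window of the last ≤2 symbols; accept from those whose window starts with `1`.
With 7 states:
        0   1  
>  q0   q1  q2 
   q1   q3  q4 
   q2   q5  q6 
   q3   q3  q4 
   q4   q5  q6 
 * q5   q3  q4 
 * q6   q5  q6 
(> = start, * = accepting)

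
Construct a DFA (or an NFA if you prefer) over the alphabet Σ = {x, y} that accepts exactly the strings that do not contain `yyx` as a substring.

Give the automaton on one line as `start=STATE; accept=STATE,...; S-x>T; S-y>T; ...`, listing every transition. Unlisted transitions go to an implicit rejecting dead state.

start=A; accept=A,B,C; A-x>A; A-y>B; B-x>A; B-y>C; C-x>D; C-y>C; D-x>D; D-y>D

This is the complement of 'contains `yyx`'. Use the same substring-matching states — A through D holding how much of `yyx` has just been matched — but flip the accepting set: everything except the trap D accepts.
4 states suffice.
       x  y 
>* A   A  B 
 * B   A  C 
 * C   D  C 
   D   D  D 
(> = start, * = accepting)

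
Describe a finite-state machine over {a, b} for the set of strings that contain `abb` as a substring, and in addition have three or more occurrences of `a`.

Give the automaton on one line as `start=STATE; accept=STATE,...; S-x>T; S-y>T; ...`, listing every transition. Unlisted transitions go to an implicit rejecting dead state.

start=q0; accept=q11,q12; q0-a>q1; q0-b>q0; q1-a>q2; q1-b>q3; q2-a>q4; q2-b>q5; q3-a>q2; q3-b>q6; q4-a>q7; q4-b>q8; q5-a>q4; q5-b>q9; q6-a>q9; q6-b>q6; q7-a>q7; q7-b>q10; q8-a>q7; q8-b>q11; q9-a>q11; q9-b>q9; q10-a>q7; q10-b>q12; q11-a>q12; q11-b>q11; q12-a>q12; q12-b>q12

Build one automaton per condition and run them in lockstep. One (4 states) tracks whether and how much of `abb` has been seen; the other (5 states) tracks the count of `a`s, saturating at 4. Each combined state is a pair, one component from each; accept when both components accept.
13 states suffice.
          a    b  
>  q0     q1   q0 
   q1     q2   q3 
   q2     q4   q5 
   q3     q2   q6 
   q4     q7   q8 
   q5     q4   q9 
   q6     q9   q6 
   q7     q7  q10 
   q8     q7  q11 
   q9    q11   q9 
   q10    q7  q12 
 * q11   q12  q11 
 * q12   q12  q12 
(> = start, * = accepting)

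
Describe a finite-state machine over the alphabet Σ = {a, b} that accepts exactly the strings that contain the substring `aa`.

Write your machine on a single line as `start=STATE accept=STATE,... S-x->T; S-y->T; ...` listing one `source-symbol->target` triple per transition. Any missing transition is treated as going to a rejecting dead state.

Track how much of `aa` has been matched so far: state s0 is no progress, s2 is the absorbing accept state reached once `aa` has occurred. Intermediate states record partial matches; on a mismatch, fall back to the longest reusable overlap.
3 states suffice.
        a   b  
>  s0   s1  s0 
   s1   s2  s0 
 * s2   s2  s2 
(> = start, * = accepting)

start=s0; accept=s2; s0-a->s1; s0-b->s0; s1-a->s2; s1-b->s0; s2-a->s2; s2-b->s2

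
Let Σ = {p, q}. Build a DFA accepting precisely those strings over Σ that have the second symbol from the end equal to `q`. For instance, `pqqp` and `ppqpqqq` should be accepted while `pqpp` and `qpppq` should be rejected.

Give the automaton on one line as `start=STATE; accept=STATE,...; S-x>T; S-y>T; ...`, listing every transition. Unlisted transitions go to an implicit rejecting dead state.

start=s0; accept=s5,s6; s0-p>s1; s0-q>s2; s1-p>s3; s1-q>s4; s2-p>s5; s2-q>s6; s3-p>s3; s3-q>s4; s4-p>s5; s4-q>s6; s5-p>s3; s5-q>s4; s6-p>s5; s6-q>s6

A DFA must remember the last 2 symbols (since which symbol is second-to-last isn't known until the input ends). Use one state per possible window of the last ≤2 symbols; accept from those whose window starts with `q`.
With 7 states:
        p   q  
>  s0   s1  s2 
   s1   s3  s4 
   s2   s5  s6 
   s3   s3  s4 
   s4   s5  s6 
 * s5   s3  s4 
 * s6   s5  s6 
(> = start, * = accepting)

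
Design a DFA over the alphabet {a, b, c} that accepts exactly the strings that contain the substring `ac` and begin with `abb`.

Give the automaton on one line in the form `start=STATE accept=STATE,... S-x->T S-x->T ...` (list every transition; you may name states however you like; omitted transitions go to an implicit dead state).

Build one automaton per condition and run them in lockstep. One (3 states) tracks whether and how much of `ac` has been seen; the other (5 states) tracks whether the input so far still matches the prefix `abb`. Each combined state is a pair, one component from each; accept when both components accept. Equivalent product states are then merged.
7 states suffice.
        a   b   c  
>  q0   q1  q2  q2 
   q1   q2  q3  q2 
   q2   q2  q2  q2 
   q3   q2  q4  q2 
   q4   q5  q4  q4 
   q5   q5  q4  q6 
 * q6   q6  q6  q6 
(> = start, * = accepting)

start=q0 accept=q6 q0-a->q1 q0-b->q2 q0-c->q2 q1-a->q2 q1-b->q3 q1-c->q2 q2-a->q2 q2-b->q2 q2-c->q2 q3-a->q2 q3-b->q4 q3-c->q2 q4-a->q5 q4-b->q4 q4-c->q4 q5-a->q5 q5-b->q4 q5-c->q6 q6-a->q6 q6-b->q6 q6-c->q6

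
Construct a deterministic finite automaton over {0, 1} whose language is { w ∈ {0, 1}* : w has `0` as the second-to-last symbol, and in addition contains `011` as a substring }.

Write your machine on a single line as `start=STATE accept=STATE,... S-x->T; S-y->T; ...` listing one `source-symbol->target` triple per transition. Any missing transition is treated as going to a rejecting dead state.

start=S0; accept=S5,S6; S0-0->S1; S0-1->S0; S1-0->S1; S1-1->S2; S2-0->S1; S2-1->S3; S3-0->S4; S3-1->S3; S4-0->S5; S4-1->S6; S5-0->S5; S5-1->S6; S6-0->S4; S6-1->S3

Build one automaton per condition and run them in lockstep. The first has 7 states tracking the last 2 symbols read; the second has 4 states tracking whether and how much of `011` has been seen. A product state is a pair (one from each), accepting exactly when both do. Equivalent product states are then merged.
        0   1  
>  S0   S1  S0 
   S1   S1  S2 
   S2   S1  S3 
   S3   S4  S3 
   S4   S5  S6 
 * S5   S5  S6 
 * S6   S4  S3 
(> = start, * = accepting)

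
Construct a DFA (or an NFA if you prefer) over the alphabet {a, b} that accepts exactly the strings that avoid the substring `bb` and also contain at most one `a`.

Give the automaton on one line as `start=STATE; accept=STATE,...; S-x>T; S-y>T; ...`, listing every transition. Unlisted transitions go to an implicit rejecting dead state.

start=q0; accept=q0,q1,q2,q4; q0-a>q1; q0-b>q2; q1-a>q3; q1-b>q4; q2-a>q1; q2-b>q3; q3-a>q3; q3-b>q3; q4-a>q3; q4-b>q3

Build one automaton per condition and run them in lockstep. The first has 3 states tracking partial matches of the forbidden pattern `bb`; the second has 3 states tracking the count of `a`s, saturating at 2. A product state is a pair (one from each), accepting exactly when both do. Minimizing collapses redundant product states.
5 states suffice.
        a   b  
>* q0   q1  q2 
 * q1   q3  q4 
 * q2   q1  q3 
   q3   q3  q3 
 * q4   q3  q3 
(> = start, * = accepting)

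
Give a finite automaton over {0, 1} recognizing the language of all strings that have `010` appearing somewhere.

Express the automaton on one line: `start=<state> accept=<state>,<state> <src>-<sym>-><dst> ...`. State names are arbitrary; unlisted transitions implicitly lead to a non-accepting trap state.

start=S0 accept=S3 S0-0->S1 S0-1->S0 S1-0->S1 S1-1->S2 S2-0->S3 S2-1->S0 S3-0->S3 S3-1->S3

States S0..S2 record the length of the longest prefix of `010` that matches the current input suffix. Reaching S3 means `010` has been seen, and we stay there forever. Accept from S3.
A 4-state machine:
        0   1  
>  S0   S1  S0 
   S1   S1  S2 
   S2   S3  S0 
 * S3   S3  S3 
(> = start, * = accepting)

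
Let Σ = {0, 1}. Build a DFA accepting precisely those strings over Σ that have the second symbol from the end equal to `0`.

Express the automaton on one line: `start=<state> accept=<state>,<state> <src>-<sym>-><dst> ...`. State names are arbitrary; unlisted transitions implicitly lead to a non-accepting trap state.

A DFA must remember the last 2 symbols (since which symbol is second-to-last isn't known until the input ends). Use one state per possible window of the last ≤2 symbols; accept from those whose window starts with `0`.
With 7 states:
       0  1 
>  A   B  C 
   B   D  E 
   C   F  G 
 * D   D  E 
 * E   F  G 
   F   D  E 
   G   F  G 
(> = start, * = accepting)

start=A accept=D,E A-0->B A-1->C B-0->D B-1->E C-0->F C-1->G D-0->D D-1->E E-0->F E-1->G F-0->D F-1->E G-0->F G-1->G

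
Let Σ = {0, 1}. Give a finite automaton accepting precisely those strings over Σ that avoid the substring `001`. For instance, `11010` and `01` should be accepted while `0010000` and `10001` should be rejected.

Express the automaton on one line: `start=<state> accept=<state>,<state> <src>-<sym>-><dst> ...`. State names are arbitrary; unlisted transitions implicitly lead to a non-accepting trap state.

Track partial matches of the forbidden pattern `001`. State D is a dead state reached once `001` has occurred; every other state accepts. A means no part of `001` is currently matched.
4 states suffice.
       0  1 
>* A   B  A 
 * B   C  A 
 * C   C  D 
   D   D  D 
(> = start, * = accepting)

start=A accept=A,B,C A-0->B A-1->A B-0->C B-1->A C-0->C C-1->D D-0->D D-1->D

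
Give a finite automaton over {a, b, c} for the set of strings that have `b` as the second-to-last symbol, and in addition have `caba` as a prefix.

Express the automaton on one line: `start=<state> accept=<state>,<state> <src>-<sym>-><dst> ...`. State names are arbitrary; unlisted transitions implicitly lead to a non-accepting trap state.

start=s0 accept=s15,s19,s20 s0-a->s1 s0-b->s2 s0-c->s3 s1-a->s4 s1-b->s5 s1-c->s6 s2-a->s7 s2-b->s8 s2-c->s9 s3-a->s10 s3-b->s11 s3-c->s12 s4-a->s4 s4-b->s5 s4-c->s6 s5-a->s7 s5-b->s8 s5-c->s9 s6-a->s13 s6-b->s11 s6-c->s12 s7-a->s4 s7-b->s5 s7-c->s6 s8-a->s7 s8-b->s8 s8-c->s9 s9-a->s13 s9-b->s11 s9-c->s12 s10-a->s4 s10-b->s14 s10-c->s6 s11-a->s7 s11-b->s8 s11-c->s9 s12-a->s13 s12-b->s11 s12-c->s12 s13-a->s4 s13-b->s5 s13-c->s6 s14-a->s15 s14-b->s8 s14-c->s9 s15-a->s16 s15-b->s17 s15-c->s18 s16-a->s16 s16-b->s17 s16-c->s18 s17-a->s15 s17-b->s19 s17-c->s20 s18-a->s21 s18-b->s22 s18-c->s23 s19-a->s15 s19-b->s19 s19-c->s20 s20-a->s21 s20-b->s22 s20-c->s23 s21-a->s16 s21-b->s17 s21-c->s18 s22-a->s15 s22-b->s19 s22-c->s20 s23-a->s21 s23-b->s22 s23-c->s23

Run two small machines in parallel and take their product. One (13 states) tracks the last 2 symbols read; the other (6 states) tracks whether the input so far still matches the prefix `caba`. Each combined state is a pair, one component from each; accept when both components accept.
          a    b    c  
>  s0     s1   s2   s3 
   s1     s4   s5   s6 
   s2     s7   s8   s9 
   s3    s10  s11  s12 
   s4     s4   s5   s6 
   s5     s7   s8   s9 
   s6    s13  s11  s12 
   s7     s4   s5   s6 
   s8     s7   s8   s9 
   s9    s13  s11  s12 
   s10    s4  s14   s6 
   s11    s7   s8   s9 
   s12   s13  s11  s12 
   s13    s4   s5   s6 
   s14   s15   s8   s9 
 * s15   s16  s17  s18 
   s16   s16  s17  s18 
   s17   s15  s19  s20 
   s18   s21  s22  s23 
 * s19   s15  s19  s20 
 * s20   s21  s22  s23 
   s21   s16  s17  s18 
   s22   s15  s19  s20 
   s23   s21  s22  s23 
(> = start, * = accepting)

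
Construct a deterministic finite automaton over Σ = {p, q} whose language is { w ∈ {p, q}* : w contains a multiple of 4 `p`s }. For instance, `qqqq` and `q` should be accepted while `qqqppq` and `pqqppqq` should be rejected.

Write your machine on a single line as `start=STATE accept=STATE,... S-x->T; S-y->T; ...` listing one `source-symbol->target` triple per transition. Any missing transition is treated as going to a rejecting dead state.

start=S0; accept=S0; S0-p->S1; S0-q->S0; S1-p->S2; S1-q->S1; S2-p->S3; S2-q->S2; S3-p->S0; S3-q->S3

Keep the running count of `p`s modulo 4: each `p` advances along the cycle S0 → S1 → S2 → S3 → S0 while other symbols loop. Accept at S0.
A 4-state machine:
        p   q  
>* S0   S1  S0 
   S1   S2  S1 
   S2   S3  S2 
   S3   S0  S3 
(> = start, * = accepting)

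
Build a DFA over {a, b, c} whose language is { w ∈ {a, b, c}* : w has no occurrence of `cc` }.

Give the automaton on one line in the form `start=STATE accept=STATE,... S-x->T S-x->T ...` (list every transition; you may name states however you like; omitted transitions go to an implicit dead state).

Track partial matches of the forbidden pattern `cc`. State q2 is a dead state reached once `cc` has occurred; every other state accepts. q0 means no part of `cc` is currently matched.
        a   b   c  
>* q0   q0  q0  q1 
 * q1   q0  q0  q2 
   q2   q2  q2  q2 
(> = start, * = accepting)

start=q0 accept=q0,q1 q0-a->q0 q0-b->q0 q0-c->q1 q1-a->q0 q1-b->q0 q1-c->q2 q2-a->q2 q2-b->q2 q2-c->q2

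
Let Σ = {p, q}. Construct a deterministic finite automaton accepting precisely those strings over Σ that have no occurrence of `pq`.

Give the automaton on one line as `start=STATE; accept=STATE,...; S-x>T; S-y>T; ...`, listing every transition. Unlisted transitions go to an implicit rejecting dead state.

start=A; accept=A,B; A-p>B; A-q>A; B-p>B; B-q>C; C-p>C; C-q>C

This is the complement of 'contains `pq`'. Use the same substring-matching states — A through C holding how much of `pq` has just been matched — but flip the accepting set: everything except the trap C accepts.
A 3-state machine:
       p  q 
>* A   B  A 
 * B   B  C 
   C   C  C 
(> = start, * = accepting)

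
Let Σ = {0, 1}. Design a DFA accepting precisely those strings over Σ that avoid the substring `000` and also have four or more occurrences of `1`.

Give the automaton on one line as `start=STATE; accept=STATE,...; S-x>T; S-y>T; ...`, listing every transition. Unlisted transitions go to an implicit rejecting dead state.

Handle the two conditions separately and then intersect. The first has 4 states tracking partial matches of the forbidden pattern `000`; the second has 6 states tracking the count of `1`s, saturating at 5. A product state is a pair (one from each), accepting exactly when both do. Minimizing collapses redundant product states.
A 16-state machine:
          0    1  
>  S0     S1   S2 
   S1     S3   S2 
   S2     S4   S5 
   S3     S6   S2 
   S4     S7   S5 
   S5     S8   S9 
   S6     S6   S6 
   S7     S6   S5 
   S8    S10   S9 
   S9    S11  S12 
   S10    S6   S9 
   S11   S13  S12 
 * S12   S14  S12 
   S13    S6  S12 
 * S14   S15  S12 
 * S15    S6  S12 
(> = start, * = accepting)

start=S0; accept=S12,S14,S15; S0-0>S1; S0-1>S2; S1-0>S3; S1-1>S2; S2-0>S4; S2-1>S5; S3-0>S6; S3-1>S2; S4-0>S7; S4-1>S5; S5-0>S8; S5-1>S9; S6-0>S6; S6-1>S6; S7-0>S6; S7-1>S5; S8-0>S10; S8-1>S9; S9-0>S11; S9-1>S12; S10-0>S6; S10-1>S9; S11-0>S13; S11-1>S12; S12-0>S14; S12-1>S12; S13-0>S6; S13-1>S12; S14-0>S15; S14-1>S12; S15-0>S6; S15-1>S12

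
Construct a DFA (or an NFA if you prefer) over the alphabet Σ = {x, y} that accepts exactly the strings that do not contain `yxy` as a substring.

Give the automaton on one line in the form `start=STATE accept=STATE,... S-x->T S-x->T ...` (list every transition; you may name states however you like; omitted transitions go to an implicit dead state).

Track partial matches of the forbidden pattern `yxy`. State S3 is a dead state reached once `yxy` has occurred; every other state accepts. S0 means no part of `yxy` is currently matched.
        x   y  
>* S0   S0  S1 
 * S1   S2  S1 
 * S2   S0  S3 
   S3   S3  S3 
(> = start, * = accepting)

start=S0 accept=S0,S1,S2 S0-x->S0 S0-y->S1 S1-x->S2 S1-y->S1 S2-x->S0 S2-y->S3 S3-x->S3 S3-y->S3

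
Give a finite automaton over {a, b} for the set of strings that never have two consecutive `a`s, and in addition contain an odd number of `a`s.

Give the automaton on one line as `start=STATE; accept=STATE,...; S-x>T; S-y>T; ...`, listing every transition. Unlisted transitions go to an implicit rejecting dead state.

Build one automaton per condition and run them in lockstep. One (3 states) tracks partial matches of the forbidden pattern `aa`; the other (2 states) tracks the count of `a`s modulo 2. Each combined state is a pair, one component from each; accept when both components accept.
        a   b  
>  S0   S1  S0 
 * S1   S2  S3 
   S2   S4  S2 
 * S3   S5  S3 
   S4   S2  S4 
   S5   S4  S0 
(> = start, * = accepting)

start=S0; accept=S1,S3; S0-a>S1; S0-b>S0; S1-a>S2; S1-b>S3; S2-a>S4; S2-b>S2; S3-a>S5; S3-b>S3; S4-a>S2; S4-b>S4; S5-a>S4; S5-b>S0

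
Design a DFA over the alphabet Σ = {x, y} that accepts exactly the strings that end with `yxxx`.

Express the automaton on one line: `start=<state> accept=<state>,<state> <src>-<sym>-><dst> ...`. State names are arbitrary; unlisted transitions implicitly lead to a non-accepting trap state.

Remember how much of `yxxx` the current input suffix matches. State A means no match yet; B means the last symbol is `y`; C means the last 2 symbols are `yx`; D means the last 3 symbols are `yxx`; E means the last 4 symbols are `yxxx`. Only E accepts. On a mismatch, fall back to the longest proper suffix that is still a prefix of `yxxx`.
With 5 states:
       x  y 
>  A   A  B 
   B   C  B 
   C   D  B 
   D   E  B 
 * E   A  B 
(> = start, * = accepting)

start=A accept=E A-x->A A-y->B B-x->C B-y->B C-x->D C-y->B D-x->E D-y->B E-x->A E-y->B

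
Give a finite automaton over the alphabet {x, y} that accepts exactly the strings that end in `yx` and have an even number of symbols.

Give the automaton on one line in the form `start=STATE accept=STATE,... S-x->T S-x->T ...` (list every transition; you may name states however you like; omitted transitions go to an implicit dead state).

Run two small machines in parallel and take their product. The first has 3 states tracking how much of the suffix `yx` has currently been matched; the second has 2 states tracking the input length modulo 2. A product state is a pair (one from each), accepting exactly when both do. Minimizing collapses redundant product states.
A 4-state machine:
        x   y  
>  s0   s1  s2 
   s1   s0  s0 
   s2   s3  s0 
 * s3   s1  s2 
(> = start, * = accepting)

start=s0 accept=s3 s0-x->s1 s0-y->s2 s1-x->s0 s1-y->s0 s2-x->s3 s2-y->s0 s3-x->s1 s3-y->s2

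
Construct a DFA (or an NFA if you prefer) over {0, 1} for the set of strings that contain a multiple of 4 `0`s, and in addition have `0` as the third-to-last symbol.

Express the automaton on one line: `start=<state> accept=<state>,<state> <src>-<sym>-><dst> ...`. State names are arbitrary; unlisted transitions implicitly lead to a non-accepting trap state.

Handle the two conditions separately and then intersect. The first has 4 states tracking the count of `0`s modulo 4; the second has 15 states tracking the last 3 symbols read. A product state is a pair (one from each), accepting exactly when both do. After merging equivalent states the machine shrinks.
With 15 states:
          0    1  
>  S0     S1   S0 
   S1     S2   S1 
   S2     S3   S4 
   S3     S5   S6 
   S4     S7   S4 
 * S5     S1   S8 
   S6     S9  S10 
   S7    S11   S6 
 * S8     S1  S12 
 * S9     S1  S13 
   S10   S14  S10 
   S11    S1   S8 
 * S12    S1   S0 
   S13    S1  S12 
   S14    S1  S13 
(> = start, * = accepting)

start=S0 accept=S5,S8,S9,S12 S0-0->S1 S0-1->S0 S1-0->S2 S1-1->S1 S2-0->S3 S2-1->S4 S3-0->S5 S3-1->S6 S4-0->S7 S4-1->S4 S5-0->S1 S5-1->S8 S6-0->S9 S6-1->S10 S7-0->S11 S7-1->S6 S8-0->S1 S8-1->S12 S9-0->S1 S9-1->S13 S10-0->S14 S10-1->S10 S11-0->S1 S11-1->S8 S12-0->S1 S12-1->S0 S13-0->S1 S13-1->S12 S14-0->S1 S14-1->S13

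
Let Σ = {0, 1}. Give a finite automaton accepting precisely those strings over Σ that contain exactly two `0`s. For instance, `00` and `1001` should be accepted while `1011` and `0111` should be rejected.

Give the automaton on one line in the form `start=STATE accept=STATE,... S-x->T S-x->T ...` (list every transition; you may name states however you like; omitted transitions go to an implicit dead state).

start=S0 accept=S2 S0-0->S1 S0-1->S0 S1-0->S2 S1-1->S1 S2-0->S3 S2-1->S2 S3-0->S3 S3-1->S3

Count `0`s, saturating at 3: states S0 through S2 mean 0 through 2 `0`s seen; S3 means more than 2. Each `0` increments (capped at S3); other symbols loop. Accept from {S2}.
A 4-state machine:
        0   1  
>  S0   S1  S0 
   S1   S2  S1 
 * S2   S3  S2 
   S3   S3  S3 
(> = start, * = accepting)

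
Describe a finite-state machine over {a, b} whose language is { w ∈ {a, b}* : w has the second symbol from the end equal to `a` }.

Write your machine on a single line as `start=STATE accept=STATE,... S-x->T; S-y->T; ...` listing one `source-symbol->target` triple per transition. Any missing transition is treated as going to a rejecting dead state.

start=q0; accept=q3,q4; q0-a->q1; q0-b->q2; q1-a->q3; q1-b->q4; q2-a->q5; q2-b->q6; q3-a->q3; q3-b->q4; q4-a->q5; q4-b->q6; q5-a->q3; q5-b->q4; q6-a->q5; q6-b->q6

Because acceptance depends on a position counted from the end, the machine has to buffer the most recent 2 symbols. Make each state the string of the last up-to-2 symbols read; on input `x` shift the window left and append `x`. Accept when the buffered window has length 2 and begins with `a`.
A 7-state machine:
        a   b  
>  q0   q1  q2 
   q1   q3  q4 
   q2   q5  q6 
 * q3   q3  q4 
 * q4   q5  q6 
   q5   q3  q4 
   q6   q5  q6 
(> = start, * = accepting)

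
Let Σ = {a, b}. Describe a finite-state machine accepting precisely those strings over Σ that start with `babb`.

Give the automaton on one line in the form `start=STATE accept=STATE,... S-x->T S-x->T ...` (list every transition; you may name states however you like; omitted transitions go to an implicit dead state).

Check the first 4 symbols one by one: S0 through S3 record how many have matched `babb` so far; any wrong symbol goes to the dead state S5. After all 4 match we enter the accepting sink S4.
With 6 states:
        a   b  
>  S0   S5  S1 
   S1   S2  S5 
   S2   S5  S3 
   S3   S5  S4 
 * S4   S4  S4 
   S5   S5  S5 
(> = start, * = accepting)

start=S0 accept=S4 S0-a->S5 S0-b->S1 S1-a->S2 S1-b->S5 S2-a->S5 S2-b->S3 S3-a->S5 S3-b->S4 S4-a->S4 S4-b->S4 S5-a->S5 S5-b->S5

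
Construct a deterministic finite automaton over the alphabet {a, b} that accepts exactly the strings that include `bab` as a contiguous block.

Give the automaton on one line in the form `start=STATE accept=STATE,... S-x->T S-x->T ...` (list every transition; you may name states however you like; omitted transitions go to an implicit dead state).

States S0..S2 record the length of the longest prefix of `bab` that matches the current input suffix. Reaching S3 means `bab` has been seen, and we stay there forever. Accept from S3.
With 4 states:
        a   b  
>  S0   S0  S1 
   S1   S2  S1 
   S2   S0  S3 
 * S3   S3  S3 
(> = start, * = accepting)

start=S0 accept=S3 S0-a->S0 S0-b->S1 S1-a->S2 S1-b->S1 S2-a->S0 S2-b->S3 S3-a->S3 S3-b->S3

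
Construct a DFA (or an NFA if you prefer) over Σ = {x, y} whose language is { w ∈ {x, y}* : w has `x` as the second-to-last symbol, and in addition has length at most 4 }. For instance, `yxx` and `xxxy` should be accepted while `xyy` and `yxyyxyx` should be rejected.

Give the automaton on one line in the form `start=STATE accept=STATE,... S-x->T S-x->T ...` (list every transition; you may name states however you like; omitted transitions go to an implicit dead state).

Run two small machines in parallel and take their product. The first has 7 states tracking the last 2 symbols read; the second has 6 states tracking the input length, saturating at 5. A product state is a pair (one from each), accepting exactly when both do. Minimizing collapses redundant product states.
       x  y 
>  A   B  C 
   B   D  E 
   C   F  G 
 * D   H  I 
 * E   J  K 
   F   H  I 
   G   J  K 
 * H   I  I 
 * I   K  K 
   J   I  I 
   K   K  K 
(> = start, * = accepting)

start=A accept=D,E,H,I A-x->B A-y->C B-x->D B-y->E C-x->F C-y->G D-x->H D-y->I E-x->J E-y->K F-x->H F-y->I G-x->J G-y->K H-x->I H-y->I I-x->K I-y->K J-x->I J-y->I K-x->K K-y->K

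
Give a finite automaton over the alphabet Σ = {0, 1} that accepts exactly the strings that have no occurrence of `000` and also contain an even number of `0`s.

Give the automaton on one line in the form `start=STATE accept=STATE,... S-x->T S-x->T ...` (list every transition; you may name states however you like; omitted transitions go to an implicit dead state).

Build one automaton per condition and run them in lockstep. The first has 4 states tracking partial matches of the forbidden pattern `000`; the second has 2 states tracking the count of `0`s modulo 2. A product state is a pair (one from each), accepting exactly when both do. Equivalent product states are then merged.
A 7-state machine:
        0   1  
>* S0   S1  S0 
   S1   S2  S3 
 * S2   S4  S0 
   S3   S5  S3 
   S4   S4  S4 
 * S5   S6  S0 
   S6   S4  S3 
(> = start, * = accepting)

start=S0 accept=S0,S2,S5 S0-0->S1 S0-1->S0 S1-0->S2 S1-1->S3 S2-0->S4 S2-1->S0 S3-0->S5 S3-1->S3 S4-0->S4 S4-1->S4 S5-0->S6 S5-1->S0 S6-0->S4 S6-1->S3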